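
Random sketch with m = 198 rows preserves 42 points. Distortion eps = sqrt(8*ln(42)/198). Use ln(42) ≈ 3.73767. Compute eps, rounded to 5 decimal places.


ln(42) ≈ 3.73767.
8*ln(N)/m ≈ 8*3.73767/198 ≈ 0.15101697.
eps = sqrt(0.15101697) ≈ 0.388609 ≈ 0.38861.

0.38861


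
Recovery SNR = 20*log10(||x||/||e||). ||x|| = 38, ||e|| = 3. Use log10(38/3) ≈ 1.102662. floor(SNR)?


||x||/||e|| = 38/3.
log10(38/3) ≈ 1.102662.
20*log10(||x||/||e||) ≈ 20*1.102662 = 22.05324.
floor(22.05324) = 22.

22


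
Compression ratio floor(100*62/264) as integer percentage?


100*m/n = 100*62/264 ≈ 23.4848.
floor = 23.

23


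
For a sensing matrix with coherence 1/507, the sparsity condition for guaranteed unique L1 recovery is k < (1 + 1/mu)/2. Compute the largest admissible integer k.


1/mu = 507.
1 + 1/mu = 508.
(1 + 1/mu)/2 = 254 is an integer and the inequality is strict, so k_max = 254 - 1 = 253.

253


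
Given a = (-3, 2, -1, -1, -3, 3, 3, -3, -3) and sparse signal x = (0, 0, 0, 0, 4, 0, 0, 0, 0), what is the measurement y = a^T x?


Non-zero terms: ['-3*4']
Products: [-12]
y = sum = -12.

-12


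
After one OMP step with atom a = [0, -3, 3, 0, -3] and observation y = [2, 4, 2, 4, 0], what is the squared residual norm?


a^T a = 27.
a^T y = -6.
coeff = -6/27 = -2/9.
||r||^2 = 116/3.

116/3


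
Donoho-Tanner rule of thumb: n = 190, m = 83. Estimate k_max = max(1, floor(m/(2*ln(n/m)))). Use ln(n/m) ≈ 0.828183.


n/m = 190/83.
ln(n/m) ≈ 0.828183.
2*ln(n/m) ≈ 1.656366.
m/(2*ln(n/m)) ≈ 83/1.656366 ≈ 50.1097.
floor = 50.
k_max = max(1, 50) = 50.

50


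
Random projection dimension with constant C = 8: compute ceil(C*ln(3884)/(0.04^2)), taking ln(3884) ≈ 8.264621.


ln(3884) ≈ 8.264621.
eps^2 = 0.04^2 = 0.0016.
C*ln(N)/eps^2 ≈ 8*8.264621/0.0016 ≈ 41323.105.
m = ceil(41323.105) = 41324.

41324


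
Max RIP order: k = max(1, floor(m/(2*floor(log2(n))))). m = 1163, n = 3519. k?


floor(log2(3519)) = 11.
2*11 = 22.
m/(2*floor(log2(n))) = 1163/22 ≈ 52.8636.
floor = 52.
k = max(1, 52) = 52.

52


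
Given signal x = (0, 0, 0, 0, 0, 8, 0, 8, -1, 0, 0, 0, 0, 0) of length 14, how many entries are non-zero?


Non-zero positions: [5, 7, 8].
Sparsity = 3.

3


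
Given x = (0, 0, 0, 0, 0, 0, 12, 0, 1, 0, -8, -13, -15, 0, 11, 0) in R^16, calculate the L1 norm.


Non-zero entries: [(6, 12), (8, 1), (10, -8), (11, -13), (12, -15), (14, 11)]
Absolute values: [12, 1, 8, 13, 15, 11]
||x||_1 = sum = 60.

60


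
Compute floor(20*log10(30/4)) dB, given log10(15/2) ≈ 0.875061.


||x||/||e|| = 30/4 = 15/2.
log10(15/2) ≈ 0.875061.
20*log10(||x||/||e||) ≈ 20*0.875061 = 17.50122.
floor(17.50122) = 17.

17


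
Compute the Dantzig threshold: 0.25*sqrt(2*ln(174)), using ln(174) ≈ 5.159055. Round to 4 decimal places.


ln(174) ≈ 5.159055.
2*ln(n) ≈ 10.31811.
sqrt(2*ln(n)) ≈ sqrt(10.31811) ≈ 3.212182.
threshold ≈ 0.25*3.212182 = 0.8030455 ≈ 0.8030.

0.8030


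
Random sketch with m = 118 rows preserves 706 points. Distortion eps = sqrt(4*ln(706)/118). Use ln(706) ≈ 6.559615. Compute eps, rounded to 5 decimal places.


ln(706) ≈ 6.559615.
4*ln(N)/m ≈ 4*6.559615/118 ≈ 0.22235983.
eps = sqrt(0.22235983) ≈ 0.4715505 ≈ 0.47155.

0.47155


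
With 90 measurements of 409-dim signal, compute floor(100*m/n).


100*m/n = 100*90/409 ≈ 22.0049.
floor = 22.

22


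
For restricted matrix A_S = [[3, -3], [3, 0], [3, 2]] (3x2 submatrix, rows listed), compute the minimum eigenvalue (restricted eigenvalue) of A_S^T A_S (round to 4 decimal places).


A_S^T A_S = [[27, -3], [-3, 13]].
trace = 40.
det = 342.
disc = trace^2 - 4*det = 1600 - 4*342 = 232.
sqrt(232) ≈ 15.231546.
lam_min = (40 - sqrt(232))/2 ≈ (40 - 15.231546)/2 = 12.384227 ≈ 12.3842.

12.3842


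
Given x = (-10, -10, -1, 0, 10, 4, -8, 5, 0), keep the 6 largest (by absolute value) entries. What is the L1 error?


Sorted |x_i| descending: [10, 10, 10, 8, 5, 4, 1, 0, 0]
Keep top 6: [10, 10, 10, 8, 5, 4]
Tail entries: [1, 0, 0]
L1 error = sum of tail = 1.

1


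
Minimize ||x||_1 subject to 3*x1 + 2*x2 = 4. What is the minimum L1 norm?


Axis intercepts:
  x1 = 4/3, x2 = 0: L1 = 4/3
  x1 = 0, x2 = 2: L1 = 2
x* = (4/3, 0)
||x*||_1 = 4/3.

4/3


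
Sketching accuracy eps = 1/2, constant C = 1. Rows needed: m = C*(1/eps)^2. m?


1/eps = 2.
(1/eps)^2 = 4.
m = 1*4 = 4.

4


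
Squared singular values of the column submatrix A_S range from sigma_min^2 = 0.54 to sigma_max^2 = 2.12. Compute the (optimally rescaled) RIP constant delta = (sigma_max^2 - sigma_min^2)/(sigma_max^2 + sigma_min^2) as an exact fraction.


lambda_max - lambda_min = 2.12 - 0.54 = 1.58.
lambda_max + lambda_min = 2.12 + 0.54 = 2.66.
delta = 1.58/2.66 = 158/266 = 79/133.

79/133


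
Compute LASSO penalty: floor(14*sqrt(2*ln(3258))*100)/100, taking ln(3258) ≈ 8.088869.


ln(3258) ≈ 8.088869.
2*ln(n) ≈ 16.177738.
sqrt(2*ln(n)) ≈ sqrt(16.177738) ≈ 4.022156.
lambda ≈ 14*4.022156 = 56.310184.
floor(lambda*100)/100 = 56.31.

56.31


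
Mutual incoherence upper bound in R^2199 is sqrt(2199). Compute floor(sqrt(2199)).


46^2 = 2116 <= 2199 < 2209 = 47^2, so 46 <= sqrt(2199) < 47.
floor(sqrt(2199)) = 46.

46


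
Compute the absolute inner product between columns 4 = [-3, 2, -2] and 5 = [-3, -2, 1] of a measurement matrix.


Inner product: -3*-3 + 2*-2 + -2*1
Products: [9, -4, -2]
Sum = 3.
|dot| = 3.

3


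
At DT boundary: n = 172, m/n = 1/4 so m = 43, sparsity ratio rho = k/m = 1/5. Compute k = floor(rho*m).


m = 1/4*172 = 43.
rho = 1/5.
rho*m = 1/5*43 = 8.6.
k = floor(8.6) = 8.

8


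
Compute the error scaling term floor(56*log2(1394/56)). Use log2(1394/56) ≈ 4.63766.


log2(n/k) = log2(1394/56) ≈ 4.63766.
k*log2(n/k) ≈ 56*4.63766 = 259.70896.
floor(259.70896) = 259.

259


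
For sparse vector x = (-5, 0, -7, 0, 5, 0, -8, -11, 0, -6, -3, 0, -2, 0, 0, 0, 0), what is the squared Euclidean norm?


Non-zero entries: [(0, -5), (2, -7), (4, 5), (6, -8), (7, -11), (9, -6), (10, -3), (12, -2)]
Squares: [25, 49, 25, 64, 121, 36, 9, 4]
||x||_2^2 = sum = 333.

333


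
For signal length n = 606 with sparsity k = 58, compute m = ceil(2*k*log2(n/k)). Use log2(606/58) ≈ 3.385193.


log2(n/k) = log2(606/58) ≈ 3.385193.
2*k*log2(n/k) ≈ 2*58*3.385193 = 392.682388.
m = ceil(392.682388) = 393.

393


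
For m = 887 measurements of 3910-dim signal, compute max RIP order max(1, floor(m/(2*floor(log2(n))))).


floor(log2(3910)) = 11.
2*11 = 22.
m/(2*floor(log2(n))) = 887/22 ≈ 40.3182.
floor = 40.
k = max(1, 40) = 40.

40


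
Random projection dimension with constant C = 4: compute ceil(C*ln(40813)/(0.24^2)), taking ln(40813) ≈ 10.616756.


ln(40813) ≈ 10.616756.
eps^2 = 0.24^2 = 0.0576.
C*ln(N)/eps^2 ≈ 4*10.616756/0.0576 ≈ 737.2747.
m = ceil(737.2747) = 738.

738


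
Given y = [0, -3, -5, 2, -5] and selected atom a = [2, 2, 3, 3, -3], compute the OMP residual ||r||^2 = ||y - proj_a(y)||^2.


a^T a = 35.
a^T y = 0.
coeff = 0/35 = 0.
||r||^2 = 63.

63


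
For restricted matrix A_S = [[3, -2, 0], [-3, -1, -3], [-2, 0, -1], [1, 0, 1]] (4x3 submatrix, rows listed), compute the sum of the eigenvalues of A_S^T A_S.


Sum of eigenvalues of A_S^T A_S = trace(A_S^T A_S) = sum of squared column norms of A_S.
A_S^T A_S diagonal: [23, 5, 11].
trace = 23 + 5 + 11 = 39.

39


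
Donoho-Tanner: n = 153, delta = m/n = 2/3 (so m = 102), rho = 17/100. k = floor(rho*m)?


m = 2/3*153 = 102.
rho = 17/100.
rho*m = 17/100*102 = 17.34.
k = floor(17.34) = 17.

17


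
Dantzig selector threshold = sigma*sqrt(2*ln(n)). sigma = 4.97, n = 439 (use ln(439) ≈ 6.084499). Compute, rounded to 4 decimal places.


ln(439) ≈ 6.084499.
2*ln(n) ≈ 12.168998.
sqrt(2*ln(n)) ≈ sqrt(12.168998) ≈ 3.488409.
threshold ≈ 4.97*3.488409 = 17.33739273 ≈ 17.3374.

17.3374


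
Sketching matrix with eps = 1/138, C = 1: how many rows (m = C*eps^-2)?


1/eps = 138.
(1/eps)^2 = 19044.
m = 1*19044 = 19044.

19044


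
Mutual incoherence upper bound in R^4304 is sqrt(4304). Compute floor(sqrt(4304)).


65^2 = 4225 <= 4304 < 4356 = 66^2, so 65 <= sqrt(4304) < 66.
floor(sqrt(4304)) = 65.

65


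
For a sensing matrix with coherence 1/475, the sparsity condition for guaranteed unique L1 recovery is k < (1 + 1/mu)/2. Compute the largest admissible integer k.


1/mu = 475.
1 + 1/mu = 476.
(1 + 1/mu)/2 = 238 is an integer and the inequality is strict, so k_max = 238 - 1 = 237.

237


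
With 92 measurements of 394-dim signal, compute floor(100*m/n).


100*m/n = 100*92/394 ≈ 23.3503.
floor = 23.

23


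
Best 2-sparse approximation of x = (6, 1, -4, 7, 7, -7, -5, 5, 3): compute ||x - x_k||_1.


Sorted |x_i| descending: [7, 7, 7, 6, 5, 5, 4, 3, 1]
Keep top 2: [7, 7]
Tail entries: [7, 6, 5, 5, 4, 3, 1]
L1 error = sum of tail = 31.

31


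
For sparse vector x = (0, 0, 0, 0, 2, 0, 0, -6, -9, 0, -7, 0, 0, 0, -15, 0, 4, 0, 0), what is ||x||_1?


Non-zero entries: [(4, 2), (7, -6), (8, -9), (10, -7), (14, -15), (16, 4)]
Absolute values: [2, 6, 9, 7, 15, 4]
||x||_1 = sum = 43.

43


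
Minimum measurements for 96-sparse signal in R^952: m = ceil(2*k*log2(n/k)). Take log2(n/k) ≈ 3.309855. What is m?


log2(n/k) = log2(952/96) ≈ 3.309855.
2*k*log2(n/k) ≈ 2*96*3.309855 = 635.49216.
m = ceil(635.49216) = 636.

636


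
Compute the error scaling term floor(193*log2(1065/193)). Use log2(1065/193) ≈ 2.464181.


log2(n/k) = log2(1065/193) ≈ 2.464181.
k*log2(n/k) ≈ 193*2.464181 = 475.586933.
floor(475.586933) = 475.

475


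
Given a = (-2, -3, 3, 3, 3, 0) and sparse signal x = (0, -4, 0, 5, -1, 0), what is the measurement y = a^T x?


Non-zero terms: ['-3*-4', '3*5', '3*-1']
Products: [12, 15, -3]
y = sum = 24.

24


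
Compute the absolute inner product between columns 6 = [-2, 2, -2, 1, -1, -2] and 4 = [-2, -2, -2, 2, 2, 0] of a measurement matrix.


Inner product: -2*-2 + 2*-2 + -2*-2 + 1*2 + -1*2 + -2*0
Products: [4, -4, 4, 2, -2, 0]
Sum = 4.
|dot| = 4.

4


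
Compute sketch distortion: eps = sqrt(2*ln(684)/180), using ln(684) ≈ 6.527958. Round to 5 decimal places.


ln(684) ≈ 6.527958.
2*ln(N)/m ≈ 2*6.527958/180 ≈ 0.07253287.
eps = sqrt(0.07253287) ≈ 0.2693193 ≈ 0.26932.

0.26932


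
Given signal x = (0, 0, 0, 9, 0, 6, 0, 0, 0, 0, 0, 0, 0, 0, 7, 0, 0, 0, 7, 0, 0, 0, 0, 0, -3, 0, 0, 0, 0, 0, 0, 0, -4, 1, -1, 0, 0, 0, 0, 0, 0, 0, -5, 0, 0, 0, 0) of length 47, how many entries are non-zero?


Non-zero positions: [3, 5, 14, 18, 24, 32, 33, 34, 42].
Sparsity = 9.

9


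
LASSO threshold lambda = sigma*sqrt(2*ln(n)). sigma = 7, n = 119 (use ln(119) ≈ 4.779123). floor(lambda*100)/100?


ln(119) ≈ 4.779123.
2*ln(n) ≈ 9.558246.
sqrt(2*ln(n)) ≈ sqrt(9.558246) ≈ 3.091641.
lambda ≈ 7*3.091641 = 21.641487.
floor(lambda*100)/100 = 21.64.

21.64


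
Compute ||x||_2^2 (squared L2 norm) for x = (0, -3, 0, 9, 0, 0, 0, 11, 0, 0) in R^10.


Non-zero entries: [(1, -3), (3, 9), (7, 11)]
Squares: [9, 81, 121]
||x||_2^2 = sum = 211.

211


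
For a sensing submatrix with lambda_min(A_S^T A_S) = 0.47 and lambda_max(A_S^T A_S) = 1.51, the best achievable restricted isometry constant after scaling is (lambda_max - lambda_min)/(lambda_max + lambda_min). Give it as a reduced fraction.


lambda_max - lambda_min = 1.51 - 0.47 = 1.04.
lambda_max + lambda_min = 1.51 + 0.47 = 1.98.
delta = 1.04/1.98 = 104/198 = 52/99.

52/99


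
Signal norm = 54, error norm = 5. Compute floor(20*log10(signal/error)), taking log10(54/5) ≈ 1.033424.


||x||/||e|| = 54/5.
log10(54/5) ≈ 1.033424.
20*log10(||x||/||e||) ≈ 20*1.033424 = 20.66848.
floor(20.66848) = 20.

20


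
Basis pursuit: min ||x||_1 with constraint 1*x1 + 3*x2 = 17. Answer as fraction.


Axis intercepts:
  x1 = 17, x2 = 0: L1 = 17
  x1 = 0, x2 = 17/3: L1 = 17/3
x* = (0, 17/3)
||x*||_1 = 17/3.

17/3


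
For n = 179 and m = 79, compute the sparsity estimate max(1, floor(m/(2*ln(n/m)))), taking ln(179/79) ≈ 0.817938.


n/m = 179/79.
ln(n/m) ≈ 0.817938.
2*ln(n/m) ≈ 1.635876.
m/(2*ln(n/m)) ≈ 79/1.635876 ≈ 48.2922.
floor = 48.
k_max = max(1, 48) = 48.

48


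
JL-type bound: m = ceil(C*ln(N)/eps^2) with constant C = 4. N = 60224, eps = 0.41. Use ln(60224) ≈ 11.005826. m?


ln(60224) ≈ 11.005826.
eps^2 = 0.41^2 = 0.1681.
C*ln(N)/eps^2 ≈ 4*11.005826/0.1681 ≈ 261.8876.
m = ceil(261.8876) = 262.

262


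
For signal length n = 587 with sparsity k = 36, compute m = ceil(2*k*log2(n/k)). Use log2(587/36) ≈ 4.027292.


log2(n/k) = log2(587/36) ≈ 4.027292.
2*k*log2(n/k) ≈ 2*36*4.027292 = 289.965024.
m = ceil(289.965024) = 290.

290


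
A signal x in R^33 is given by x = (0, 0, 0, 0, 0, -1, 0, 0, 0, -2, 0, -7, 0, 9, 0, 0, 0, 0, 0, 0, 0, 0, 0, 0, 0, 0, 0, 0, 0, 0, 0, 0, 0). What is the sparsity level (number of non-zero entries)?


Non-zero positions: [5, 9, 11, 13].
Sparsity = 4.

4


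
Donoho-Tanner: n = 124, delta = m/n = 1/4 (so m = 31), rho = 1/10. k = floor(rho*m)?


m = 1/4*124 = 31.
rho = 1/10.
rho*m = 1/10*31 = 3.1.
k = floor(3.1) = 3.

3


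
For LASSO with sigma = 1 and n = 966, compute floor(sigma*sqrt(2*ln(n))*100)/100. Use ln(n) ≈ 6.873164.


ln(966) ≈ 6.873164.
2*ln(n) ≈ 13.746328.
sqrt(2*ln(n)) ≈ sqrt(13.746328) ≈ 3.707604.
lambda ≈ 1*3.707604 = 3.707604.
floor(lambda*100)/100 = 3.70.

3.70


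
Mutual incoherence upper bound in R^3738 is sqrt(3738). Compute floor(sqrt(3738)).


61^2 = 3721 <= 3738 < 3844 = 62^2, so 61 <= sqrt(3738) < 62.
floor(sqrt(3738)) = 61.

61


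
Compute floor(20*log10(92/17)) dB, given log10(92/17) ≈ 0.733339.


||x||/||e|| = 92/17.
log10(92/17) ≈ 0.733339.
20*log10(||x||/||e||) ≈ 20*0.733339 = 14.66678.
floor(14.66678) = 14.

14


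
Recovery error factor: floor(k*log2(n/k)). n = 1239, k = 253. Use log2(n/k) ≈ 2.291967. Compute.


log2(n/k) = log2(1239/253) ≈ 2.291967.
k*log2(n/k) ≈ 253*2.291967 = 579.867651.
floor(579.867651) = 579.

579


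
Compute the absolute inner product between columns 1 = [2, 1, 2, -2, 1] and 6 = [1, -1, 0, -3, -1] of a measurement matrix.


Inner product: 2*1 + 1*-1 + 2*0 + -2*-3 + 1*-1
Products: [2, -1, 0, 6, -1]
Sum = 6.
|dot| = 6.

6


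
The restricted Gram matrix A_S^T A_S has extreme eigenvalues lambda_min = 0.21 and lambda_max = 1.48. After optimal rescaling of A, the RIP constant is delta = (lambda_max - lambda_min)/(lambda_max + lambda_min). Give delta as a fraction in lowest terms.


lambda_max - lambda_min = 1.48 - 0.21 = 1.27.
lambda_max + lambda_min = 1.48 + 0.21 = 1.69.
delta = 1.27/1.69 = 127/169.

127/169


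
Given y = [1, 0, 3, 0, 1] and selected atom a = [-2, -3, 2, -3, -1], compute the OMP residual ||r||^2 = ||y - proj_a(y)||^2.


a^T a = 27.
a^T y = 3.
coeff = 3/27 = 1/9.
||r||^2 = 32/3.

32/3


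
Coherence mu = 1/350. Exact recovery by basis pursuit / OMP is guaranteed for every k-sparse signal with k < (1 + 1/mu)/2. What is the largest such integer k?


1/mu = 350.
1 + 1/mu = 351.
(1 + 1/mu)/2 = 175.5 is not an integer, so k_max = floor(175.5) = 175.

175


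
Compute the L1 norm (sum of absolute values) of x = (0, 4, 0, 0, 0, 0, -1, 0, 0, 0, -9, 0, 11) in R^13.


Non-zero entries: [(1, 4), (6, -1), (10, -9), (12, 11)]
Absolute values: [4, 1, 9, 11]
||x||_1 = sum = 25.

25


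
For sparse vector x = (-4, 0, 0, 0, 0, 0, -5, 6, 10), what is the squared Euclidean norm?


Non-zero entries: [(0, -4), (6, -5), (7, 6), (8, 10)]
Squares: [16, 25, 36, 100]
||x||_2^2 = sum = 177.

177


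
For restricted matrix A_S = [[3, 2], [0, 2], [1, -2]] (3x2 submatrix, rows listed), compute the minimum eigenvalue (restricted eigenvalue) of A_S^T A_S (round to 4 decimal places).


A_S^T A_S = [[10, 4], [4, 12]].
trace = 22.
det = 104.
disc = trace^2 - 4*det = 484 - 4*104 = 68.
sqrt(68) ≈ 8.246211.
lam_min = (22 - sqrt(68))/2 ≈ (22 - 8.246211)/2 = 6.8768945 ≈ 6.8769.

6.8769


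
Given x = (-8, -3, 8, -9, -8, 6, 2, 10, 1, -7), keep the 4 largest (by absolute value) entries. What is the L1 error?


Sorted |x_i| descending: [10, 9, 8, 8, 8, 7, 6, 3, 2, 1]
Keep top 4: [10, 9, 8, 8]
Tail entries: [8, 7, 6, 3, 2, 1]
L1 error = sum of tail = 27.

27


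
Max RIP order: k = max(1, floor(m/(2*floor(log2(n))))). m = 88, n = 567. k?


floor(log2(567)) = 9.
2*9 = 18.
m/(2*floor(log2(n))) = 88/18 ≈ 4.8889.
floor = 4.
k = max(1, 4) = 4.

4


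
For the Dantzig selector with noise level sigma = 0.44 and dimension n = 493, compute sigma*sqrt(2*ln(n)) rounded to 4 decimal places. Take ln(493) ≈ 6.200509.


ln(493) ≈ 6.200509.
2*ln(n) ≈ 12.401018.
sqrt(2*ln(n)) ≈ sqrt(12.401018) ≈ 3.521508.
threshold ≈ 0.44*3.521508 = 1.54946352 ≈ 1.5495.

1.5495


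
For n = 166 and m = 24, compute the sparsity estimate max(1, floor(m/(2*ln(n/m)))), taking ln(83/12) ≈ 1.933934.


n/m = 166/24 = 83/12.
ln(n/m) ≈ 1.933934.
2*ln(n/m) ≈ 3.867868.
m/(2*ln(n/m)) ≈ 24/3.867868 ≈ 6.205.
floor = 6.
k_max = max(1, 6) = 6.

6


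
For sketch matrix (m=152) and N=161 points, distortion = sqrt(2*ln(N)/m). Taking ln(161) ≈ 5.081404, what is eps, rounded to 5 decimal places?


ln(161) ≈ 5.081404.
2*ln(N)/m ≈ 2*5.081404/152 ≈ 0.06686058.
eps = sqrt(0.06686058) ≈ 0.2585741 ≈ 0.25857.

0.25857


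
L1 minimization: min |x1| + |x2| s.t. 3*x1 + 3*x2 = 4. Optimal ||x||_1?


Axis intercepts:
  x1 = 4/3, x2 = 0: L1 = 4/3
  x1 = 0, x2 = 4/3: L1 = 4/3
x* = (4/3, 0)
||x*||_1 = 4/3.

4/3


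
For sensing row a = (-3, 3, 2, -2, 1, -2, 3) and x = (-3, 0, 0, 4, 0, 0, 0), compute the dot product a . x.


Non-zero terms: ['-3*-3', '-2*4']
Products: [9, -8]
y = sum = 1.

1


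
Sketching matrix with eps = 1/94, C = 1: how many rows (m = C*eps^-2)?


1/eps = 94.
(1/eps)^2 = 8836.
m = 1*8836 = 8836.

8836


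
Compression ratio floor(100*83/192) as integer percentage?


100*m/n = 100*83/192 ≈ 43.2292.
floor = 43.

43


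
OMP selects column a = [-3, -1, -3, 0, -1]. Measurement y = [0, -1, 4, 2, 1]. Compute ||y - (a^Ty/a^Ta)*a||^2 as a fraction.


a^T a = 20.
a^T y = -12.
coeff = -12/20 = -3/5.
||r||^2 = 74/5.

74/5


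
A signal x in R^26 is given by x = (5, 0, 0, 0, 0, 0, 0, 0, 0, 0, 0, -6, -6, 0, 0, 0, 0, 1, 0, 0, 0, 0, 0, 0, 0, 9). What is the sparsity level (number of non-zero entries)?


Non-zero positions: [0, 11, 12, 17, 25].
Sparsity = 5.

5


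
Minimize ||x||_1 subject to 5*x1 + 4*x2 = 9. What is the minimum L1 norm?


Axis intercepts:
  x1 = 9/5, x2 = 0: L1 = 9/5
  x1 = 0, x2 = 9/4: L1 = 9/4
x* = (9/5, 0)
||x*||_1 = 9/5.

9/5


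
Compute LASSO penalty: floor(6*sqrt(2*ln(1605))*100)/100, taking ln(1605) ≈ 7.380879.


ln(1605) ≈ 7.380879.
2*ln(n) ≈ 14.761758.
sqrt(2*ln(n)) ≈ sqrt(14.761758) ≈ 3.842103.
lambda ≈ 6*3.842103 = 23.052618.
floor(lambda*100)/100 = 23.05.

23.05


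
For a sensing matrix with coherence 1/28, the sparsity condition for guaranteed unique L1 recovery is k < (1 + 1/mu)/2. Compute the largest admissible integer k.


1/mu = 28.
1 + 1/mu = 29.
(1 + 1/mu)/2 = 14.5 is not an integer, so k_max = floor(14.5) = 14.

14


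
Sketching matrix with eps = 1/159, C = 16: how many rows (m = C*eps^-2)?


1/eps = 159.
(1/eps)^2 = 25281.
m = 16*25281 = 404496.

404496


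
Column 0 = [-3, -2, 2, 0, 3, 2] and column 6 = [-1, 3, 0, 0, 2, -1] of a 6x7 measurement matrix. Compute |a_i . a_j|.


Inner product: -3*-1 + -2*3 + 2*0 + 0*0 + 3*2 + 2*-1
Products: [3, -6, 0, 0, 6, -2]
Sum = 1.
|dot| = 1.

1


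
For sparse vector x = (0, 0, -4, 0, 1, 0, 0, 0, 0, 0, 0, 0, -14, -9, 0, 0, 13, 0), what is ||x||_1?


Non-zero entries: [(2, -4), (4, 1), (12, -14), (13, -9), (16, 13)]
Absolute values: [4, 1, 14, 9, 13]
||x||_1 = sum = 41.

41


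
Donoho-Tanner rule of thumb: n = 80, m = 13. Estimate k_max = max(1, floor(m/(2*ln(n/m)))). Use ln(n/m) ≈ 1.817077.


n/m = 80/13.
ln(n/m) ≈ 1.817077.
2*ln(n/m) ≈ 3.634154.
m/(2*ln(n/m)) ≈ 13/3.634154 ≈ 3.5772.
floor = 3.
k_max = max(1, 3) = 3.

3


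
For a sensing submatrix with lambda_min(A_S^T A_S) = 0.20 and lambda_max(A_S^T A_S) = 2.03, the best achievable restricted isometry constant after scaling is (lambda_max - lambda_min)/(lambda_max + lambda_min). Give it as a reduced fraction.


lambda_max - lambda_min = 2.03 - 0.20 = 1.83.
lambda_max + lambda_min = 2.03 + 0.20 = 2.23.
delta = 1.83/2.23 = 183/223.

183/223


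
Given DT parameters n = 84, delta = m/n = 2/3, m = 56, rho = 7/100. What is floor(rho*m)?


m = 2/3*84 = 56.
rho = 7/100.
rho*m = 7/100*56 = 3.92.
k = floor(3.92) = 3.

3


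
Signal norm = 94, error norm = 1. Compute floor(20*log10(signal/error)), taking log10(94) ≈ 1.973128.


||x||/||e|| = 94/1 = 94.
log10(94) ≈ 1.973128.
20*log10(||x||/||e||) ≈ 20*1.973128 = 39.46256.
floor(39.46256) = 39.

39


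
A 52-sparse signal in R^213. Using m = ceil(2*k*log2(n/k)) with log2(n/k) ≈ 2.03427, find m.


log2(n/k) = log2(213/52) ≈ 2.03427.
2*k*log2(n/k) ≈ 2*52*2.03427 = 211.56408.
m = ceil(211.56408) = 212.

212


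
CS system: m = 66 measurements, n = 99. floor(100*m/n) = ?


100*m/n = 100*66/99 ≈ 66.6667.
floor = 66.

66


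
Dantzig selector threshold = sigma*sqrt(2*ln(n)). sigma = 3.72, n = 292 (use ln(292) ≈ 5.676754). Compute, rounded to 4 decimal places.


ln(292) ≈ 5.676754.
2*ln(n) ≈ 11.353508.
sqrt(2*ln(n)) ≈ sqrt(11.353508) ≈ 3.369497.
threshold ≈ 3.72*3.369497 = 12.53452884 ≈ 12.5345.

12.5345


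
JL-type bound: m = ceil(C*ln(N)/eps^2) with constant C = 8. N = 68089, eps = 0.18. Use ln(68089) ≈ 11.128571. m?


ln(68089) ≈ 11.128571.
eps^2 = 0.18^2 = 0.0324.
C*ln(N)/eps^2 ≈ 8*11.128571/0.0324 ≈ 2747.7953.
m = ceil(2747.7953) = 2748.

2748


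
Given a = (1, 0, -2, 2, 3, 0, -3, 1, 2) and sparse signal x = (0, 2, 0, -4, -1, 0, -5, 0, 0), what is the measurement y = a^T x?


Non-zero terms: ['0*2', '2*-4', '3*-1', '-3*-5']
Products: [0, -8, -3, 15]
y = sum = 4.

4


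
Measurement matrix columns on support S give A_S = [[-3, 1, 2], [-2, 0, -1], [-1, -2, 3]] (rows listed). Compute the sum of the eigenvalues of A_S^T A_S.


Sum of eigenvalues of A_S^T A_S = trace(A_S^T A_S) = sum of squared column norms of A_S.
A_S^T A_S diagonal: [14, 5, 14].
trace = 14 + 5 + 14 = 33.

33


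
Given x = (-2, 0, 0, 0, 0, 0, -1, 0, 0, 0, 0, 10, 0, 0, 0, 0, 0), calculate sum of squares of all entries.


Non-zero entries: [(0, -2), (6, -1), (11, 10)]
Squares: [4, 1, 100]
||x||_2^2 = sum = 105.

105


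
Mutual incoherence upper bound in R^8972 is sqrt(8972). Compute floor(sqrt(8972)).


94^2 = 8836 <= 8972 < 9025 = 95^2, so 94 <= sqrt(8972) < 95.
floor(sqrt(8972)) = 94.

94


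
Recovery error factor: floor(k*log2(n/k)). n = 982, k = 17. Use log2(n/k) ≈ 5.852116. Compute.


log2(n/k) = log2(982/17) ≈ 5.852116.
k*log2(n/k) ≈ 17*5.852116 = 99.485972.
floor(99.485972) = 99.

99


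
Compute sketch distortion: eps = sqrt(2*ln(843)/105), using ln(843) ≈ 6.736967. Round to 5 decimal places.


ln(843) ≈ 6.736967.
2*ln(N)/m ≈ 2*6.736967/105 ≈ 0.12832318.
eps = sqrt(0.12832318) ≈ 0.3582222 ≈ 0.35822.

0.35822


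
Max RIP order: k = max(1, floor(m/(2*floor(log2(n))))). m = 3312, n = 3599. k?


floor(log2(3599)) = 11.
2*11 = 22.
m/(2*floor(log2(n))) = 3312/22 ≈ 150.5455.
floor = 150.
k = max(1, 150) = 150.

150


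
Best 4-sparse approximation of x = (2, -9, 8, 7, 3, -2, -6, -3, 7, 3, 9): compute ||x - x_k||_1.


Sorted |x_i| descending: [9, 9, 8, 7, 7, 6, 3, 3, 3, 2, 2]
Keep top 4: [9, 9, 8, 7]
Tail entries: [7, 6, 3, 3, 3, 2, 2]
L1 error = sum of tail = 26.

26


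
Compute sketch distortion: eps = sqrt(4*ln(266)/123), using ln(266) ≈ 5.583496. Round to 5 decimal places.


ln(266) ≈ 5.583496.
4*ln(N)/m ≈ 4*5.583496/123 ≈ 0.18157711.
eps = sqrt(0.18157711) ≈ 0.4261187 ≈ 0.42612.

0.42612


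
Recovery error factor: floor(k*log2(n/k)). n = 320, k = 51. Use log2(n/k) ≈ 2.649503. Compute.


log2(n/k) = log2(320/51) ≈ 2.649503.
k*log2(n/k) ≈ 51*2.649503 = 135.124653.
floor(135.124653) = 135.

135


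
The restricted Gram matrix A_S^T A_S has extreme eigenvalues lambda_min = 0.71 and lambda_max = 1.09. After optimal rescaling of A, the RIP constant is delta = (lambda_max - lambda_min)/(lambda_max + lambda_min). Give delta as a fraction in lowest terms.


lambda_max - lambda_min = 1.09 - 0.71 = 0.38.
lambda_max + lambda_min = 1.09 + 0.71 = 1.80.
delta = 0.38/1.80 = 38/180 = 19/90.

19/90


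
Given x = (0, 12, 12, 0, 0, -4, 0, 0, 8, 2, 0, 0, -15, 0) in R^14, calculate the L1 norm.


Non-zero entries: [(1, 12), (2, 12), (5, -4), (8, 8), (9, 2), (12, -15)]
Absolute values: [12, 12, 4, 8, 2, 15]
||x||_1 = sum = 53.

53


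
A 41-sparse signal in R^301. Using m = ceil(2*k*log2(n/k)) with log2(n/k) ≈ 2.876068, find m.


log2(n/k) = log2(301/41) ≈ 2.876068.
2*k*log2(n/k) ≈ 2*41*2.876068 = 235.837576.
m = ceil(235.837576) = 236.

236


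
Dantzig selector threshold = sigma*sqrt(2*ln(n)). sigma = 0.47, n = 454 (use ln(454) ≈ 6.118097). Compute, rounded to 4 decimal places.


ln(454) ≈ 6.118097.
2*ln(n) ≈ 12.236194.
sqrt(2*ln(n)) ≈ sqrt(12.236194) ≈ 3.498027.
threshold ≈ 0.47*3.498027 = 1.64407269 ≈ 1.6441.

1.6441


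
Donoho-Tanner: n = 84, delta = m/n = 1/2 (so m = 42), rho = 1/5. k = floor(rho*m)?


m = 1/2*84 = 42.
rho = 1/5.
rho*m = 1/5*42 = 8.4.
k = floor(8.4) = 8.

8


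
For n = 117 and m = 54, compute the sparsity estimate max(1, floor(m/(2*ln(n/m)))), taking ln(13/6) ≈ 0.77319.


n/m = 117/54 = 13/6.
ln(n/m) ≈ 0.77319.
2*ln(n/m) ≈ 1.54638.
m/(2*ln(n/m)) ≈ 54/1.54638 ≈ 34.9203.
floor = 34.
k_max = max(1, 34) = 34.

34


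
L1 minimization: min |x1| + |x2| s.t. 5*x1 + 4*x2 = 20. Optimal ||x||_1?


Axis intercepts:
  x1 = 4, x2 = 0: L1 = 4
  x1 = 0, x2 = 5: L1 = 5
x* = (4, 0)
||x*||_1 = 4.

4


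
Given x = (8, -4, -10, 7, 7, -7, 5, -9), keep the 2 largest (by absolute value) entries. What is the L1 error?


Sorted |x_i| descending: [10, 9, 8, 7, 7, 7, 5, 4]
Keep top 2: [10, 9]
Tail entries: [8, 7, 7, 7, 5, 4]
L1 error = sum of tail = 38.

38


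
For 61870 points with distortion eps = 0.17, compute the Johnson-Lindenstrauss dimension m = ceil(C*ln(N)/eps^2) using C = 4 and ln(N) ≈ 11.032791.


ln(61870) ≈ 11.032791.
eps^2 = 0.17^2 = 0.0289.
C*ln(N)/eps^2 ≈ 4*11.032791/0.0289 ≈ 1527.0299.
m = ceil(1527.0299) = 1528.

1528


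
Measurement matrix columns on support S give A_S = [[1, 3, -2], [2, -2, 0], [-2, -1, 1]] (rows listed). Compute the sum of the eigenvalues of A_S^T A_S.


Sum of eigenvalues of A_S^T A_S = trace(A_S^T A_S) = sum of squared column norms of A_S.
A_S^T A_S diagonal: [9, 14, 5].
trace = 9 + 14 + 5 = 28.

28


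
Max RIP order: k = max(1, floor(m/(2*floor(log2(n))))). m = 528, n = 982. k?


floor(log2(982)) = 9.
2*9 = 18.
m/(2*floor(log2(n))) = 528/18 ≈ 29.3333.
floor = 29.
k = max(1, 29) = 29.

29


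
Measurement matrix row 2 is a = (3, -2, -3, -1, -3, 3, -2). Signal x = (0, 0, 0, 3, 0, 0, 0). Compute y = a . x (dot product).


Non-zero terms: ['-1*3']
Products: [-3]
y = sum = -3.

-3


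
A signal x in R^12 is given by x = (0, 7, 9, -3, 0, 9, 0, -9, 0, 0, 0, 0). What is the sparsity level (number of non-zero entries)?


Non-zero positions: [1, 2, 3, 5, 7].
Sparsity = 5.

5


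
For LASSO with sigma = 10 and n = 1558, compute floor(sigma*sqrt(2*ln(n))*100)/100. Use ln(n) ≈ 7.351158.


ln(1558) ≈ 7.351158.
2*ln(n) ≈ 14.702316.
sqrt(2*ln(n)) ≈ sqrt(14.702316) ≈ 3.83436.
lambda ≈ 10*3.83436 = 38.3436.
floor(lambda*100)/100 = 38.34.

38.34


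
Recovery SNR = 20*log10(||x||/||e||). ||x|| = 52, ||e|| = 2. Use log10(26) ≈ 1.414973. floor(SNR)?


||x||/||e|| = 52/2 = 26.
log10(26) ≈ 1.414973.
20*log10(||x||/||e||) ≈ 20*1.414973 = 28.29946.
floor(28.29946) = 28.

28


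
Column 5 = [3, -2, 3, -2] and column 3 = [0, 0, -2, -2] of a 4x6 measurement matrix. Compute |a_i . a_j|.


Inner product: 3*0 + -2*0 + 3*-2 + -2*-2
Products: [0, 0, -6, 4]
Sum = -2.
|dot| = 2.

2


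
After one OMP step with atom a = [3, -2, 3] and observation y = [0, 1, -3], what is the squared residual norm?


a^T a = 22.
a^T y = -11.
coeff = -11/22 = -1/2.
||r||^2 = 9/2.

9/2


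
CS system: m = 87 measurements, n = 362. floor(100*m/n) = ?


100*m/n = 100*87/362 ≈ 24.0331.
floor = 24.

24


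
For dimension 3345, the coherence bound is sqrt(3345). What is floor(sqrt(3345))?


57^2 = 3249 <= 3345 < 3364 = 58^2, so 57 <= sqrt(3345) < 58.
floor(sqrt(3345)) = 57.

57


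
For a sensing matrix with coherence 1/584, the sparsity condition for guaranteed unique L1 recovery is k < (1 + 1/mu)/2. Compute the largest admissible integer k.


1/mu = 584.
1 + 1/mu = 585.
(1 + 1/mu)/2 = 292.5 is not an integer, so k_max = floor(292.5) = 292.

292


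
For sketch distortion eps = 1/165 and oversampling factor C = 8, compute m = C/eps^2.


1/eps = 165.
(1/eps)^2 = 27225.
m = 8*27225 = 217800.

217800


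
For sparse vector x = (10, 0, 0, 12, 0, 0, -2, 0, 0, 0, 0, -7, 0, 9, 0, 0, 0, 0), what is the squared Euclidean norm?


Non-zero entries: [(0, 10), (3, 12), (6, -2), (11, -7), (13, 9)]
Squares: [100, 144, 4, 49, 81]
||x||_2^2 = sum = 378.

378


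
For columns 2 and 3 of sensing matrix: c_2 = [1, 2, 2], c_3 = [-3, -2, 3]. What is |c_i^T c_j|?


Inner product: 1*-3 + 2*-2 + 2*3
Products: [-3, -4, 6]
Sum = -1.
|dot| = 1.

1


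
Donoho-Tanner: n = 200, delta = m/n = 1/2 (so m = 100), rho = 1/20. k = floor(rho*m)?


m = 1/2*200 = 100.
rho = 1/20.
rho*m = 1/20*100 = 5.
k = floor(5) = 5.

5


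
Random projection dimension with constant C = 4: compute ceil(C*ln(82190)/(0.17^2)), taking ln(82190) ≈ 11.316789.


ln(82190) ≈ 11.316789.
eps^2 = 0.17^2 = 0.0289.
C*ln(N)/eps^2 ≈ 4*11.316789/0.0289 ≈ 1566.3376.
m = ceil(1566.3376) = 1567.

1567


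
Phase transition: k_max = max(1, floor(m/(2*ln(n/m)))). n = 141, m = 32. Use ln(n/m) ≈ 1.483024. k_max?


n/m = 141/32.
ln(n/m) ≈ 1.483024.
2*ln(n/m) ≈ 2.966048.
m/(2*ln(n/m)) ≈ 32/2.966048 ≈ 10.7888.
floor = 10.
k_max = max(1, 10) = 10.

10


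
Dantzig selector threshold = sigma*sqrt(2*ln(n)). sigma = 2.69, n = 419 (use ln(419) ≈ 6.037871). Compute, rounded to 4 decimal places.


ln(419) ≈ 6.037871.
2*ln(n) ≈ 12.075742.
sqrt(2*ln(n)) ≈ sqrt(12.075742) ≈ 3.475017.
threshold ≈ 2.69*3.475017 = 9.34779573 ≈ 9.3478.

9.3478


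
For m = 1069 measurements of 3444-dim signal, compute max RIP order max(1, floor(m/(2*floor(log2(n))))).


floor(log2(3444)) = 11.
2*11 = 22.
m/(2*floor(log2(n))) = 1069/22 ≈ 48.5909.
floor = 48.
k = max(1, 48) = 48.

48


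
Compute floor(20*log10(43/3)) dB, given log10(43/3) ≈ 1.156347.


||x||/||e|| = 43/3.
log10(43/3) ≈ 1.156347.
20*log10(||x||/||e||) ≈ 20*1.156347 = 23.12694.
floor(23.12694) = 23.

23


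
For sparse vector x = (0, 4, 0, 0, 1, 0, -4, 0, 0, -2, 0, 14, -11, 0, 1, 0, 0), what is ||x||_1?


Non-zero entries: [(1, 4), (4, 1), (6, -4), (9, -2), (11, 14), (12, -11), (14, 1)]
Absolute values: [4, 1, 4, 2, 14, 11, 1]
||x||_1 = sum = 37.

37


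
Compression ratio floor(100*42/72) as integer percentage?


100*m/n = 100*42/72 ≈ 58.3333.
floor = 58.

58


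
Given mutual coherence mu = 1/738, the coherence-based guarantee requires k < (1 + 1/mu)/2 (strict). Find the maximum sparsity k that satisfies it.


1/mu = 738.
1 + 1/mu = 739.
(1 + 1/mu)/2 = 369.5 is not an integer, so k_max = floor(369.5) = 369.

369


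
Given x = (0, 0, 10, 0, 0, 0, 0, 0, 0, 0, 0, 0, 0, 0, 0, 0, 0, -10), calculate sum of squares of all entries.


Non-zero entries: [(2, 10), (17, -10)]
Squares: [100, 100]
||x||_2^2 = sum = 200.

200


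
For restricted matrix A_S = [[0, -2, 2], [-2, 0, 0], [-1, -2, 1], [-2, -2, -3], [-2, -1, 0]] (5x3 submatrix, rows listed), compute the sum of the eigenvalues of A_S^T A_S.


Sum of eigenvalues of A_S^T A_S = trace(A_S^T A_S) = sum of squared column norms of A_S.
A_S^T A_S diagonal: [13, 13, 14].
trace = 13 + 13 + 14 = 40.

40


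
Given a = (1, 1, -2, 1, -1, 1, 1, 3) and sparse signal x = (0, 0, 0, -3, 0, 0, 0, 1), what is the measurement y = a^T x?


Non-zero terms: ['1*-3', '3*1']
Products: [-3, 3]
y = sum = 0.

0


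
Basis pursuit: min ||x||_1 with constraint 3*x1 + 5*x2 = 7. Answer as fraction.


Axis intercepts:
  x1 = 7/3, x2 = 0: L1 = 7/3
  x1 = 0, x2 = 7/5: L1 = 7/5
x* = (0, 7/5)
||x*||_1 = 7/5.

7/5


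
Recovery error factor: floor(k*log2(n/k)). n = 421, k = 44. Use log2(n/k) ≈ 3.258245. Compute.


log2(n/k) = log2(421/44) ≈ 3.258245.
k*log2(n/k) ≈ 44*3.258245 = 143.36278.
floor(143.36278) = 143.

143


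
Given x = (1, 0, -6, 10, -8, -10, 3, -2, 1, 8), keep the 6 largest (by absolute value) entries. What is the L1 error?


Sorted |x_i| descending: [10, 10, 8, 8, 6, 3, 2, 1, 1, 0]
Keep top 6: [10, 10, 8, 8, 6, 3]
Tail entries: [2, 1, 1, 0]
L1 error = sum of tail = 4.

4


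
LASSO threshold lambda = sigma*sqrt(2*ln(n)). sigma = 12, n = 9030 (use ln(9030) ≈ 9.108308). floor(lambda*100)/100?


ln(9030) ≈ 9.108308.
2*ln(n) ≈ 18.216616.
sqrt(2*ln(n)) ≈ sqrt(18.216616) ≈ 4.268093.
lambda ≈ 12*4.268093 = 51.217116.
floor(lambda*100)/100 = 51.21.

51.21


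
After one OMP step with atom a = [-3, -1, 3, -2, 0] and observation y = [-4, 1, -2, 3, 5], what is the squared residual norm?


a^T a = 23.
a^T y = -1.
coeff = -1/23 = -1/23.
||r||^2 = 1264/23.

1264/23


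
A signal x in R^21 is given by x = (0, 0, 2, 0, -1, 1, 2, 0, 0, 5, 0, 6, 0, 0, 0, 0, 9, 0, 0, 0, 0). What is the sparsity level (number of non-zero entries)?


Non-zero positions: [2, 4, 5, 6, 9, 11, 16].
Sparsity = 7.

7


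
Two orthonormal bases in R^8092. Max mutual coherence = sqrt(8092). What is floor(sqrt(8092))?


89^2 = 7921 <= 8092 < 8100 = 90^2, so 89 <= sqrt(8092) < 90.
floor(sqrt(8092)) = 89.

89


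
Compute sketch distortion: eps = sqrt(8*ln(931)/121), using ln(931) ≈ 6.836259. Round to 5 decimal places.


ln(931) ≈ 6.836259.
8*ln(N)/m ≈ 8*6.836259/121 ≈ 0.45198407.
eps = sqrt(0.45198407) ≈ 0.6722976 ≈ 0.67230.

0.67230


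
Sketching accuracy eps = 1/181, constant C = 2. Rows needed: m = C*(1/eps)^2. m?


1/eps = 181.
(1/eps)^2 = 32761.
m = 2*32761 = 65522.

65522


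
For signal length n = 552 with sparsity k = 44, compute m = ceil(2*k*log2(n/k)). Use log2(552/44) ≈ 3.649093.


log2(n/k) = log2(552/44) ≈ 3.649093.
2*k*log2(n/k) ≈ 2*44*3.649093 = 321.120184.
m = ceil(321.120184) = 322.

322


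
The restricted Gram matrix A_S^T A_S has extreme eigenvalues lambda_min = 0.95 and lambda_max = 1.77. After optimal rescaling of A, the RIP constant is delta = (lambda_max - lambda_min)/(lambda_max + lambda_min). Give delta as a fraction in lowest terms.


lambda_max - lambda_min = 1.77 - 0.95 = 0.82.
lambda_max + lambda_min = 1.77 + 0.95 = 2.72.
delta = 0.82/2.72 = 82/272 = 41/136.

41/136


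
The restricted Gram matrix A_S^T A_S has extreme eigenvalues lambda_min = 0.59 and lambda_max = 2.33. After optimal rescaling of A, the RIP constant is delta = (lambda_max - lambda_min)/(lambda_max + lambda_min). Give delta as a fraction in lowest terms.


lambda_max - lambda_min = 2.33 - 0.59 = 1.74.
lambda_max + lambda_min = 2.33 + 0.59 = 2.92.
delta = 1.74/2.92 = 174/292 = 87/146.

87/146


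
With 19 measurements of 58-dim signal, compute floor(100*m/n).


100*m/n = 100*19/58 ≈ 32.7586.
floor = 32.

32


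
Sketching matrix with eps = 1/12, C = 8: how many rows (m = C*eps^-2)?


1/eps = 12.
(1/eps)^2 = 144.
m = 8*144 = 1152.

1152


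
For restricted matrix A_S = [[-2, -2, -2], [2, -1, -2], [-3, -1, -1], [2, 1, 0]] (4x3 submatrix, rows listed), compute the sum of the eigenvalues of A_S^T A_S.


Sum of eigenvalues of A_S^T A_S = trace(A_S^T A_S) = sum of squared column norms of A_S.
A_S^T A_S diagonal: [21, 7, 9].
trace = 21 + 7 + 9 = 37.

37


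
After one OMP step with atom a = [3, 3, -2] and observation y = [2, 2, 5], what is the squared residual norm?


a^T a = 22.
a^T y = 2.
coeff = 2/22 = 1/11.
||r||^2 = 361/11.

361/11


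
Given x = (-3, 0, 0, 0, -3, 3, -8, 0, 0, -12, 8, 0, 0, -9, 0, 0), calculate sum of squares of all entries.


Non-zero entries: [(0, -3), (4, -3), (5, 3), (6, -8), (9, -12), (10, 8), (13, -9)]
Squares: [9, 9, 9, 64, 144, 64, 81]
||x||_2^2 = sum = 380.

380


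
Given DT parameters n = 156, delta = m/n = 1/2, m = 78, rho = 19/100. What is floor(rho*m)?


m = 1/2*156 = 78.
rho = 19/100.
rho*m = 19/100*78 = 14.82.
k = floor(14.82) = 14.

14


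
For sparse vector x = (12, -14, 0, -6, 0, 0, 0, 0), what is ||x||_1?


Non-zero entries: [(0, 12), (1, -14), (3, -6)]
Absolute values: [12, 14, 6]
||x||_1 = sum = 32.

32


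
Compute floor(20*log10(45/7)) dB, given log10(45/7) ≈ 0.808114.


||x||/||e|| = 45/7.
log10(45/7) ≈ 0.808114.
20*log10(||x||/||e||) ≈ 20*0.808114 = 16.16228.
floor(16.16228) = 16.

16


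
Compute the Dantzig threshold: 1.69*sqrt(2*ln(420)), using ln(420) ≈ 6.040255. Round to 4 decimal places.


ln(420) ≈ 6.040255.
2*ln(n) ≈ 12.08051.
sqrt(2*ln(n)) ≈ sqrt(12.08051) ≈ 3.475703.
threshold ≈ 1.69*3.475703 = 5.87393807 ≈ 5.8739.

5.8739


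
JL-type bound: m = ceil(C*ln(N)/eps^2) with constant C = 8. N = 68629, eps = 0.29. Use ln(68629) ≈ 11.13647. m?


ln(68629) ≈ 11.13647.
eps^2 = 0.29^2 = 0.0841.
C*ln(N)/eps^2 ≈ 8*11.13647/0.0841 ≈ 1059.3551.
m = ceil(1059.3551) = 1060.

1060


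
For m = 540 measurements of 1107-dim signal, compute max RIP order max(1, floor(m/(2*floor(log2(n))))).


floor(log2(1107)) = 10.
2*10 = 20.
m/(2*floor(log2(n))) = 540/20 ≈ 27.0.
floor = 27.
k = max(1, 27) = 27.

27


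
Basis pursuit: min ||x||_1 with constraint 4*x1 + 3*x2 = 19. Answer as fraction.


Axis intercepts:
  x1 = 19/4, x2 = 0: L1 = 19/4
  x1 = 0, x2 = 19/3: L1 = 19/3
x* = (19/4, 0)
||x*||_1 = 19/4.

19/4


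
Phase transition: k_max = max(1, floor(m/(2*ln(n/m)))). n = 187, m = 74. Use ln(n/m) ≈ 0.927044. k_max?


n/m = 187/74.
ln(n/m) ≈ 0.927044.
2*ln(n/m) ≈ 1.854088.
m/(2*ln(n/m)) ≈ 74/1.854088 ≈ 39.9118.
floor = 39.
k_max = max(1, 39) = 39.

39


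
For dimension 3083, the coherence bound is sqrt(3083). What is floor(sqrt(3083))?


55^2 = 3025 <= 3083 < 3136 = 56^2, so 55 <= sqrt(3083) < 56.
floor(sqrt(3083)) = 55.

55


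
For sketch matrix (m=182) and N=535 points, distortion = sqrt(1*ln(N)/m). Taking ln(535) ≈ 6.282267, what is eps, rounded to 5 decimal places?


ln(535) ≈ 6.282267.
1*ln(N)/m ≈ 1*6.282267/182 ≈ 0.03451795.
eps = sqrt(0.03451795) ≈ 0.1857901 ≈ 0.18579.

0.18579


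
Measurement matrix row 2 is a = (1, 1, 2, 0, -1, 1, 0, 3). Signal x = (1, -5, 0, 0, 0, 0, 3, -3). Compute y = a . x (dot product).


Non-zero terms: ['1*1', '1*-5', '0*3', '3*-3']
Products: [1, -5, 0, -9]
y = sum = -13.

-13


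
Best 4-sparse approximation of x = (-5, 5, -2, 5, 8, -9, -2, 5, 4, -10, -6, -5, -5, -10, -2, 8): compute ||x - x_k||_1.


Sorted |x_i| descending: [10, 10, 9, 8, 8, 6, 5, 5, 5, 5, 5, 5, 4, 2, 2, 2]
Keep top 4: [10, 10, 9, 8]
Tail entries: [8, 6, 5, 5, 5, 5, 5, 5, 4, 2, 2, 2]
L1 error = sum of tail = 54.

54


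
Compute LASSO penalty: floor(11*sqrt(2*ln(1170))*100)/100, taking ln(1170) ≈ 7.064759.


ln(1170) ≈ 7.064759.
2*ln(n) ≈ 14.129518.
sqrt(2*ln(n)) ≈ sqrt(14.129518) ≈ 3.758925.
lambda ≈ 11*3.758925 = 41.348175.
floor(lambda*100)/100 = 41.34.

41.34


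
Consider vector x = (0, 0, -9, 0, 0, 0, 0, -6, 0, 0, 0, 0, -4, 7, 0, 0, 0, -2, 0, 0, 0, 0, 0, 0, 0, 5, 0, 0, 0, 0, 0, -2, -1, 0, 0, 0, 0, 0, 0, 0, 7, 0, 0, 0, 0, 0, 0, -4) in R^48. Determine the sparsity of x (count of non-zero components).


Non-zero positions: [2, 7, 12, 13, 17, 25, 31, 32, 40, 47].
Sparsity = 10.

10
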